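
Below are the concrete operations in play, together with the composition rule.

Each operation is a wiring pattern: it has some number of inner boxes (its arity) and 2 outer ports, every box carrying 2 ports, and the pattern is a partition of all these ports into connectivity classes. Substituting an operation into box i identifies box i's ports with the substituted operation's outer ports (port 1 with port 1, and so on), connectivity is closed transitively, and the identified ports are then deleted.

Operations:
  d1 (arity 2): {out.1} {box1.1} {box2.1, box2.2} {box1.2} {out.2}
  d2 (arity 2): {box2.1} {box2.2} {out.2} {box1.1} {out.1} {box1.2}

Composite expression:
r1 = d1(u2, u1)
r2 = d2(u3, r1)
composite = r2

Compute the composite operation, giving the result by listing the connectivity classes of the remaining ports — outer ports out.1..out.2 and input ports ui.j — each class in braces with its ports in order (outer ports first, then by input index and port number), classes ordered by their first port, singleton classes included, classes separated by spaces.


{out.1} {out.2} {u1.1, u1.2} {u2.1} {u2.2} {u3.1} {u3.2}

Treat the ports identified at d2 as solder joints: merge, then drop.
d1 over (u2, u1) gives {out.1} {out.2} {u1.1, u1.2} {u2.1} {u2.2}, out.j being that stage's outer ports
d2 over (u3, u2, u1) gives {out.1} {out.2} {u1.1, u1.2} {u2.1} {u2.2} {u3.1} {u3.2}, out.j being that stage's outer ports


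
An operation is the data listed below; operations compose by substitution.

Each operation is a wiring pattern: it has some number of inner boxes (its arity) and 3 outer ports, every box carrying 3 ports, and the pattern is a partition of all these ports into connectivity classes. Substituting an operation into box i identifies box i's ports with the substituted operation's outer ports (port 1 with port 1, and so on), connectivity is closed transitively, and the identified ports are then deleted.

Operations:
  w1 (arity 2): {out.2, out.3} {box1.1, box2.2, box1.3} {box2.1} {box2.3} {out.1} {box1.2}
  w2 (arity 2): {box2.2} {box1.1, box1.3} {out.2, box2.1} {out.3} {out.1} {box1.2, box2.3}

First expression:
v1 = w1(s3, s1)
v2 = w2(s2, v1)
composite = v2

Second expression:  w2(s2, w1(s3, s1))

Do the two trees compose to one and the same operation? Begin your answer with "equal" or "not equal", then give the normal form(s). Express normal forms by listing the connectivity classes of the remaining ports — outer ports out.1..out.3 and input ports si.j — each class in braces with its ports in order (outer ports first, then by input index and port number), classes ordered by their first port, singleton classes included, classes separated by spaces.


equal; the common form is {out.1} {out.2} {out.3} {s1.1} {s1.2, s3.1, s3.3} {s1.3} {s2.1, s2.3} {s2.2} {s3.2}

The first expression, normalized: {out.1} {out.2} {out.3} {s1.1} {s1.2, s3.1, s3.3} {s1.3} {s2.1, s2.3} {s2.2} {s3.2}
The second expression, normalized: {out.1} {out.2} {out.3} {s1.1} {s1.2, s3.1, s3.3} {s1.3} {s2.1, s2.3} {s2.2} {s3.2}
The normal forms match — equal.


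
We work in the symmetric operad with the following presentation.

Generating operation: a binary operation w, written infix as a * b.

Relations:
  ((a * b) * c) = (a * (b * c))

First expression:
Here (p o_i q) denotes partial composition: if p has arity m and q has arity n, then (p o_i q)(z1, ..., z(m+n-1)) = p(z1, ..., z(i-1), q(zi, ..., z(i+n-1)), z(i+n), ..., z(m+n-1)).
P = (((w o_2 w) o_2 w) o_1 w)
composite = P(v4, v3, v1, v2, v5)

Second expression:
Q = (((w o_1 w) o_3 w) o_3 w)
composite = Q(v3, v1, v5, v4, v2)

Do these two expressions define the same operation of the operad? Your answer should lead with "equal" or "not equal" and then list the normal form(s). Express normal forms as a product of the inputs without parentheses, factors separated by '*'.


not equal; first: v4 * v3 * v1 * v2 * v5; second: v3 * v1 * v5 * v4 * v2

The first composite normalizes to v4 * v3 * v1 * v2 * v5
The second composite normalizes to v3 * v1 * v5 * v4 * v2
The forms do not match — not equal.


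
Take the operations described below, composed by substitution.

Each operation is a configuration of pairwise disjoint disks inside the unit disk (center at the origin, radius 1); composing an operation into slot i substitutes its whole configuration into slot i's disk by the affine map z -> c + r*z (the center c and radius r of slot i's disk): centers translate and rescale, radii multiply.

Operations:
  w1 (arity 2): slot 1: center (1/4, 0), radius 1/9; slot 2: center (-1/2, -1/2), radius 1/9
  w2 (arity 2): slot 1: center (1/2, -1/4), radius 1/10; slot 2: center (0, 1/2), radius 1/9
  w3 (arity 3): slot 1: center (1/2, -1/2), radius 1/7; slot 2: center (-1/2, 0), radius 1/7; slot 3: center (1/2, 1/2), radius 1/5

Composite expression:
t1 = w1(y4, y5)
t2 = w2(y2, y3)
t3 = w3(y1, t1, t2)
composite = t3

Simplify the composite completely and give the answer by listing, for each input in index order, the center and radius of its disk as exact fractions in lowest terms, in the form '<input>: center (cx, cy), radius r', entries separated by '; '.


Nesting under w3 composes maps z -> c + r*z down each y-path.
tracing y1 down its 1-map path: center (1/2, -1/2), radius 1/7
tracing y4 down its 2-map path: center (-13/28, 0), radius 1/63
tracing y5 down its 2-map path: center (-4/7, -1/14), radius 1/63
tracing y2 down its 2-map path: center (3/5, 9/20), radius 1/50
tracing y3 down its 2-map path: center (1/2, 3/5), radius 1/45

y1: center (1/2, -1/2), radius 1/7; y2: center (3/5, 9/20), radius 1/50; y3: center (1/2, 3/5), radius 1/45; y4: center (-13/28, 0), radius 1/63; y5: center (-4/7, -1/14), radius 1/63


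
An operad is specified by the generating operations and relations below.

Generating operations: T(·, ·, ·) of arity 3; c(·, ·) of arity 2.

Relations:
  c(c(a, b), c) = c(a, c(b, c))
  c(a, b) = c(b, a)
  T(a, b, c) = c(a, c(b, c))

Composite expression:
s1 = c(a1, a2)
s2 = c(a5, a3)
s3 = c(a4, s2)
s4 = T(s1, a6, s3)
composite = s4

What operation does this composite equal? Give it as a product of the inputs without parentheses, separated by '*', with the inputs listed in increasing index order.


a1 * a2 * a3 * a4 * a5 * a6

Both nesting and order wash out for T; what remains is which a's occur.
c(a1, a2) spells out as a1 * a2
c(a5, a3) spells out as a5 * a3
c(a4, c(a5, a3)) spells out as a4 * a5 * a3
T(c(a1, a2), a6, c(a4, c(a5, a3))) spells out as a1 * a2 * a6 * a4 * a5 * a3
commutativity sorts the factors: a1 * a2 * a3 * a4 * a5 * a6


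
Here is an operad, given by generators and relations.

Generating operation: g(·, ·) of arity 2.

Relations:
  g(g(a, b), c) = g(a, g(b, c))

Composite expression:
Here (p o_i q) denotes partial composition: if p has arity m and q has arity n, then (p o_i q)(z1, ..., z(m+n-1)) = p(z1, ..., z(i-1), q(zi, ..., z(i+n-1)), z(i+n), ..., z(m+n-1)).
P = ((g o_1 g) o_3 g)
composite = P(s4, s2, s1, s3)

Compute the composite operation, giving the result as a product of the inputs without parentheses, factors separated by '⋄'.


Key point: g is associative — brackets drop, the s-order remains.
g(s4, s2) unparenthesizes to s4 ⋄ s2
g(s1, s3) unparenthesizes to s1 ⋄ s3
g(g(s4, s2), g(s1, s3)) unparenthesizes to s4 ⋄ s2 ⋄ s1 ⋄ s3

s4 ⋄ s2 ⋄ s1 ⋄ s3


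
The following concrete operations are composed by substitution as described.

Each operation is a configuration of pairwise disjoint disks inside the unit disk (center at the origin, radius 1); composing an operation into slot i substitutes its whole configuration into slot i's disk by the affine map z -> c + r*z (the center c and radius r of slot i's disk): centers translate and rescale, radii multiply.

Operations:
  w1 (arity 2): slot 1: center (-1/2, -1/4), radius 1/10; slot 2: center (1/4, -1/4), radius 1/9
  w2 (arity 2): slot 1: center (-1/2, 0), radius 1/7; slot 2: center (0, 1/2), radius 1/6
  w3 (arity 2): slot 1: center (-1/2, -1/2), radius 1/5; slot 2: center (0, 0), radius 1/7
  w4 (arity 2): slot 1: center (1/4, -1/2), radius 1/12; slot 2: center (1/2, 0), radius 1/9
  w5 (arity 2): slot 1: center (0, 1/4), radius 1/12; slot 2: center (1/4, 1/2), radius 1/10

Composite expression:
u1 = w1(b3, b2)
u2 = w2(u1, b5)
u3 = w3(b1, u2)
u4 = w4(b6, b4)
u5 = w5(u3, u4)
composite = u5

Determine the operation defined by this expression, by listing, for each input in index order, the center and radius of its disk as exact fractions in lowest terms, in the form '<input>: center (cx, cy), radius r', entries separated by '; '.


Each b-disk chains the slot maps above it in w5; radii multiply.
b1 passes through 2 substitutions, ending at center (-1/24, 5/24), radius 1/60
b3 passes through 4 substitutions, ending at center (-1/147, 587/2352), radius 1/5880
b2 passes through 4 substitutions, ending at center (-13/2352, 587/2352), radius 1/5292
b5 passes through 3 substitutions, ending at center (0, 43/168), radius 1/504
b6 passes through 2 substitutions, ending at center (11/40, 9/20), radius 1/120
b4 passes through 2 substitutions, ending at center (3/10, 1/2), radius 1/90

b1: center (-1/24, 5/24), radius 1/60; b2: center (-13/2352, 587/2352), radius 1/5292; b3: center (-1/147, 587/2352), radius 1/5880; b4: center (3/10, 1/2), radius 1/90; b5: center (0, 43/168), radius 1/504; b6: center (11/40, 9/20), radius 1/120


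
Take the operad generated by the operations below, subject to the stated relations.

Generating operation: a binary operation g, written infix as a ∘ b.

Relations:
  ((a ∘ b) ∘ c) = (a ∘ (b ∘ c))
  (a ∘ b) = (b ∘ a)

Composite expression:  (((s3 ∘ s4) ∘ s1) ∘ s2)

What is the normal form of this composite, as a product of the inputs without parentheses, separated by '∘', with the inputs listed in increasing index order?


Key point: g commutes, so take the s-inputs in any fixed order.
(s3 ∘ s4) flattens to s3 ∘ s4
((s3 ∘ s4) ∘ s1) flattens to s3 ∘ s4 ∘ s1
(((s3 ∘ s4) ∘ s1) ∘ s2) flattens to s3 ∘ s4 ∘ s1 ∘ s2
reordering the factors by index: s1 ∘ s2 ∘ s3 ∘ s4

s1 ∘ s2 ∘ s3 ∘ s4


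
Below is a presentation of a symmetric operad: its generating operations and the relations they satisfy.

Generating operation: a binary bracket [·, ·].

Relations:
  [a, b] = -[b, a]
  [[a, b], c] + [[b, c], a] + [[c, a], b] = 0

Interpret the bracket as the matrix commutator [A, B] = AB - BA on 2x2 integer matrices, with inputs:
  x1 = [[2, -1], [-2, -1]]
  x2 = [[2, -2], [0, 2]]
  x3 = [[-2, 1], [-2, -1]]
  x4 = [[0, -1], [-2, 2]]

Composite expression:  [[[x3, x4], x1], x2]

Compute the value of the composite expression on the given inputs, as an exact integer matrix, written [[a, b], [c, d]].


[[-20, 16], [0, 20]]

[x3, x4] = [[-4, 3], [2, 4]]
[[x3, x4], x1] = [[-4, -1], [-10, 4]]
[[[x3, x4], x1], x2] = [[-20, 16], [0, 20]]


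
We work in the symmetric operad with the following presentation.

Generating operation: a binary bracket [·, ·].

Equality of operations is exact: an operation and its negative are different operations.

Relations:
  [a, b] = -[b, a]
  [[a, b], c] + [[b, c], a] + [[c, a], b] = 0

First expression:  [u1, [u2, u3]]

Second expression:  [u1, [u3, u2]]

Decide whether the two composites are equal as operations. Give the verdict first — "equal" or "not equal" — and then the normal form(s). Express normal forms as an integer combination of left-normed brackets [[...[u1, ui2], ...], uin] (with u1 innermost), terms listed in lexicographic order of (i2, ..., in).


not equal: they reduce to [[u1, u2], u3] - [[u1, u3], u2] and -[[u1, u2], u3] + [[u1, u3], u2]

Reducing the first expression gives [[u1, u2], u3] - [[u1, u3], u2]
Reducing the second expression gives -[[u1, u2], u3] + [[u1, u3], u2]
The normal forms differ: not equal.


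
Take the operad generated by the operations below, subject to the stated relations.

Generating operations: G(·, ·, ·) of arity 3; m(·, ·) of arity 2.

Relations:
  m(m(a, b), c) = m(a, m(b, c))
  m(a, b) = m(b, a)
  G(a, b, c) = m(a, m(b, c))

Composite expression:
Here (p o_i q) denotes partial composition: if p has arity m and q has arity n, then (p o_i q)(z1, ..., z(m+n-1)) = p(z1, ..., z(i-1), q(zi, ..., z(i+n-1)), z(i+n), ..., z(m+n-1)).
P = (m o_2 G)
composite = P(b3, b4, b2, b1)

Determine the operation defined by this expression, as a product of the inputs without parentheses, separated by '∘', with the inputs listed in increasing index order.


b1 ∘ b2 ∘ b3 ∘ b4

Both nesting and order wash out for m; what remains is which b's occur.
G(b4, b2, b1) linearizes to b4 ∘ b2 ∘ b1
m(b3, G(b4, b2, b1)) linearizes to b3 ∘ b4 ∘ b2 ∘ b1
putting the inputs in ascending order: b1 ∘ b2 ∘ b3 ∘ b4


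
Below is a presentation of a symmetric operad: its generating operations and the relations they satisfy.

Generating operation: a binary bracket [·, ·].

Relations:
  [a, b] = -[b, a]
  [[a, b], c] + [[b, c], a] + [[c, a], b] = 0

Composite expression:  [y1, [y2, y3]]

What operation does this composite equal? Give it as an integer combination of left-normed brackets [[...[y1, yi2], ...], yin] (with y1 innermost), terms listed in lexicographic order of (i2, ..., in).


[[y1, y2], y3] - [[y1, y3], y2]

Skip Jacobi rewriting: expand, keep y1-initial words, read off terms.
Composite bracket: [y1, [y2, y3]]
Each bracket splits as ab - ba, giving 4 signed words (2^2 = 4).
Collect the words opening with y1:
  y1y2y3 (sign +1) contributes +[[y1, y2], y3]
  y1y3y2 (sign -1) contributes -[[y1, y3], y2]


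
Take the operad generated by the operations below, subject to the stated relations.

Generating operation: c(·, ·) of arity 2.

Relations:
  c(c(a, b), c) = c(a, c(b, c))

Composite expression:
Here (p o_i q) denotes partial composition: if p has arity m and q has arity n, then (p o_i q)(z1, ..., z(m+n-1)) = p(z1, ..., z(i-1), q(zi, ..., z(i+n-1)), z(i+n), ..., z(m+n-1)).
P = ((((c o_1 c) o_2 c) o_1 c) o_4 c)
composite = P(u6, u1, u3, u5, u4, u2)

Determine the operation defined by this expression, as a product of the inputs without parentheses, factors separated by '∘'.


Associativity of c dissolves the nesting; only the u-input order survives.
c(u6, u1) collapses to u6 ∘ u1
c(u5, u4) collapses to u5 ∘ u4
c(u3, c(u5, u4)) collapses to u3 ∘ u5 ∘ u4
c(c(u6, u1), c(u3, c(u5, u4))) collapses to u6 ∘ u1 ∘ u3 ∘ u5 ∘ u4
c(c(c(u6, u1), c(u3, c(u5, u4))), u2) collapses to u6 ∘ u1 ∘ u3 ∘ u5 ∘ u4 ∘ u2

u6 ∘ u1 ∘ u3 ∘ u5 ∘ u4 ∘ u2


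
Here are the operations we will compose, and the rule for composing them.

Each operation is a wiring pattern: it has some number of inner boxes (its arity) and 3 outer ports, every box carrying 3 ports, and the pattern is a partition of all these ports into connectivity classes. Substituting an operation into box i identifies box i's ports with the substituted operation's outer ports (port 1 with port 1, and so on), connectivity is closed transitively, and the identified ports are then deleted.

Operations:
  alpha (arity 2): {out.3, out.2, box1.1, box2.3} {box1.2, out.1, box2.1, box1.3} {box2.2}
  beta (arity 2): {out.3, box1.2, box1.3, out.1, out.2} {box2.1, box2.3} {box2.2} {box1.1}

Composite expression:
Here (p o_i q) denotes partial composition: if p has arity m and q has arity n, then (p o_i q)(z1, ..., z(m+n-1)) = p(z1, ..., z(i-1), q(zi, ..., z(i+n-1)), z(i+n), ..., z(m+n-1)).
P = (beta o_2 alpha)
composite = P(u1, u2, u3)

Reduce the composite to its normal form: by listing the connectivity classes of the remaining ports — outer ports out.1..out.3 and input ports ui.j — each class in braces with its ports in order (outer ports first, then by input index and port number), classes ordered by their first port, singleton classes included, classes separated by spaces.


Treat the ports identified at beta as solder joints: merge, then drop.
composing alpha on (u2, u3), with out.j its own outer ports: {out.1, u2.2, u2.3, u3.1} {out.2, out.3, u2.1, u3.3} {u3.2}
composing beta on (u1, u2, u3), with out.j its own outer ports: {out.1, out.2, out.3, u1.2, u1.3} {u1.1} {u2.1, u2.2, u2.3, u3.1, u3.3} {u3.2}

{out.1, out.2, out.3, u1.2, u1.3} {u1.1} {u2.1, u2.2, u2.3, u3.1, u3.3} {u3.2}


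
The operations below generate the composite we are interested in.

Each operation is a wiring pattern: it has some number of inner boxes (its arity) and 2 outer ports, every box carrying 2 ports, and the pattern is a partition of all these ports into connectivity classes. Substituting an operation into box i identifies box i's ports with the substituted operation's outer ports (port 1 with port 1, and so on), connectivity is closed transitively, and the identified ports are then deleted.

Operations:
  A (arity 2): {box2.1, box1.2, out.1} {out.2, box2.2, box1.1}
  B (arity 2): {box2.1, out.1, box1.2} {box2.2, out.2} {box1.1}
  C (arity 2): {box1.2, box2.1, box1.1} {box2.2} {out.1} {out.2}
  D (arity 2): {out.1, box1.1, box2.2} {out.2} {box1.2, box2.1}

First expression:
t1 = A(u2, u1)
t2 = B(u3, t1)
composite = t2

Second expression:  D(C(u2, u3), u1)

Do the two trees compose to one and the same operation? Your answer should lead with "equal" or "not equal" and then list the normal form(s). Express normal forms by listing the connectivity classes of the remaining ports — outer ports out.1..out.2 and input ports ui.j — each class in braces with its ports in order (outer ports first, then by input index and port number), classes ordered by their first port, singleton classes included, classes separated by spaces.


The first expression, normalized: {out.1, u1.1, u2.2, u3.2} {out.2, u1.2, u2.1} {u3.1}
The second expression, normalized: {out.1, u1.2} {out.2} {u1.1} {u2.1, u2.2, u3.1} {u3.2}
Different reductions; not equal.

not equal: they reduce to {out.1, u1.1, u2.2, u3.2} {out.2, u1.2, u2.1} {u3.1} and {out.1, u1.2} {out.2} {u1.1} {u2.1, u2.2, u3.1} {u3.2}


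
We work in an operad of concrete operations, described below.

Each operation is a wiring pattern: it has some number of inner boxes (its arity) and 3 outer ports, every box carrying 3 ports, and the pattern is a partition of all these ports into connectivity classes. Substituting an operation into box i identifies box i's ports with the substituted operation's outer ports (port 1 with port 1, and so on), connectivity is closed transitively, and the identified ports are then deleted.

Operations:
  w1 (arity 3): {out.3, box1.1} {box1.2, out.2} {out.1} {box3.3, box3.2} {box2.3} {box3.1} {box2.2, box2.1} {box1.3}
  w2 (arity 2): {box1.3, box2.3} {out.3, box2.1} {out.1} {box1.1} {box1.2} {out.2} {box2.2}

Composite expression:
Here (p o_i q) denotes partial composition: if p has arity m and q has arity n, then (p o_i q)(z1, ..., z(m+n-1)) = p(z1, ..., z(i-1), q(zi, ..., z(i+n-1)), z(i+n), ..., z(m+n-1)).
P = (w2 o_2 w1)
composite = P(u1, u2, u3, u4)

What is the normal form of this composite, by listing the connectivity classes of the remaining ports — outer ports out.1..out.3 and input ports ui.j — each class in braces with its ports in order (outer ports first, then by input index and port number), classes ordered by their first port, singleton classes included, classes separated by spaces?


Two ports join when wires chain via w2-identified ports.
through w1, on inputs (u2, u3, u4): {out.1} {out.2, u2.2} {out.3, u2.1} {u2.3} {u3.1, u3.2} {u3.3} {u4.1} {u4.2, u4.3} (out.j = stage outer ports)
through w2, on inputs (u1, u2, u3, u4): {out.1} {out.2} {out.3} {u1.1} {u1.2} {u1.3, u2.1} {u2.2} {u2.3} {u3.1, u3.2} {u3.3} {u4.1} {u4.2, u4.3} (out.j = stage outer ports)

{out.1} {out.2} {out.3} {u1.1} {u1.2} {u1.3, u2.1} {u2.2} {u2.3} {u3.1, u3.2} {u3.3} {u4.1} {u4.2, u4.3}


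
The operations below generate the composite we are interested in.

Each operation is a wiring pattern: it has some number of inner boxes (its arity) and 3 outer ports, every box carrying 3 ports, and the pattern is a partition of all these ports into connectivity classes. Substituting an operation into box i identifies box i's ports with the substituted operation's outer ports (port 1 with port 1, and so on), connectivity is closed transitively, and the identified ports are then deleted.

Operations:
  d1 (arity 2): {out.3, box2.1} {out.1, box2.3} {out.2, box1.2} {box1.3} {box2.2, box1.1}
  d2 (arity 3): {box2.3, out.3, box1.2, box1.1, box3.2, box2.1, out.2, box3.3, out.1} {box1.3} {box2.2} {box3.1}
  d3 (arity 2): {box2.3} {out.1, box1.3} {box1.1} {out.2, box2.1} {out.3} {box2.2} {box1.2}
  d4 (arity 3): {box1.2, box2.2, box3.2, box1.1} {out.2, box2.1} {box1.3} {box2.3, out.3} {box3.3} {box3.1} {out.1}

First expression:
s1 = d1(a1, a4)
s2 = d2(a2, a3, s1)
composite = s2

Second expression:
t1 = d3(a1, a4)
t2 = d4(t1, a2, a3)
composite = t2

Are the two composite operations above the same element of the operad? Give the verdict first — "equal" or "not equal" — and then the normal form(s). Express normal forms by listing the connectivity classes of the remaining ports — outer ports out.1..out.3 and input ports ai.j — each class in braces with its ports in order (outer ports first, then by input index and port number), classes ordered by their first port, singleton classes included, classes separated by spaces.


not equal: they reduce to {out.1, out.2, out.3, a1.2, a2.1, a2.2, a3.1, a3.3, a4.1} {a1.1, a4.2} {a1.3} {a2.3} {a3.2} {a4.3} and {out.1} {out.2, a2.1} {out.3, a2.3} {a1.1} {a1.2} {a1.3, a2.2, a3.2, a4.1} {a3.1} {a3.3} {a4.2} {a4.3}

The first expression reduces to {out.1, out.2, out.3, a1.2, a2.1, a2.2, a3.1, a3.3, a4.1} {a1.1, a4.2} {a1.3} {a2.3} {a3.2} {a4.3}
The second expression reduces to {out.1} {out.2, a2.1} {out.3, a2.3} {a1.1} {a1.2} {a1.3, a2.2, a3.2, a4.1} {a3.1} {a3.3} {a4.2} {a4.3}
Different reductions; not equal.


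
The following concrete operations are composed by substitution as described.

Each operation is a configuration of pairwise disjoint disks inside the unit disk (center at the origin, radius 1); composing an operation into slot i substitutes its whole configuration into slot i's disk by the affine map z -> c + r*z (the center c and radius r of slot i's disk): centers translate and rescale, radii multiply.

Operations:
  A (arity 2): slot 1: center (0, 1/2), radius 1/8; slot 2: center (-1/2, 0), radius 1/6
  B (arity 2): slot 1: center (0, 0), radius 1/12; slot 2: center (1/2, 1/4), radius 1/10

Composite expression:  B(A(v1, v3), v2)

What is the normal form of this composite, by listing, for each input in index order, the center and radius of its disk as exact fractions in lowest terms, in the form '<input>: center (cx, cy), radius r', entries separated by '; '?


Each v-disk chains the slot maps above it in B; radii multiply.
input v1: applying the 2 nested substitutions gives center (0, 1/24), radius 1/96
input v3: applying the 2 nested substitutions gives center (-1/24, 0), radius 1/72
input v2: applying the 1 nested substitution gives center (1/2, 1/4), radius 1/10

v1: center (0, 1/24), radius 1/96; v2: center (1/2, 1/4), radius 1/10; v3: center (-1/24, 0), radius 1/72


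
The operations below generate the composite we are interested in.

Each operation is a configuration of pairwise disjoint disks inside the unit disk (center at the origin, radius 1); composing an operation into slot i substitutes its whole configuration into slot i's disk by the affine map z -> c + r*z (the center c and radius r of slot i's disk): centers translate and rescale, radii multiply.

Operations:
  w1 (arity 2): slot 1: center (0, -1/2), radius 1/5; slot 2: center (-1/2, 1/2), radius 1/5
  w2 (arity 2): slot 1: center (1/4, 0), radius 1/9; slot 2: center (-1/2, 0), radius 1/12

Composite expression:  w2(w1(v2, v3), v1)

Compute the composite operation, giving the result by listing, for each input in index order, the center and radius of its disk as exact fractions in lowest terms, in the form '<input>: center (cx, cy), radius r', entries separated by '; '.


v1: center (-1/2, 0), radius 1/12; v2: center (1/4, -1/18), radius 1/45; v3: center (7/36, 1/18), radius 1/45

Only the slot chain above each v matters under w2; compose those maps.
for v2, the 2-step affine chain lands on center (1/4, -1/18), radius 1/45
for v3, the 2-step affine chain lands on center (7/36, 1/18), radius 1/45
for v1, the 1-step affine chain lands on center (-1/2, 0), radius 1/12


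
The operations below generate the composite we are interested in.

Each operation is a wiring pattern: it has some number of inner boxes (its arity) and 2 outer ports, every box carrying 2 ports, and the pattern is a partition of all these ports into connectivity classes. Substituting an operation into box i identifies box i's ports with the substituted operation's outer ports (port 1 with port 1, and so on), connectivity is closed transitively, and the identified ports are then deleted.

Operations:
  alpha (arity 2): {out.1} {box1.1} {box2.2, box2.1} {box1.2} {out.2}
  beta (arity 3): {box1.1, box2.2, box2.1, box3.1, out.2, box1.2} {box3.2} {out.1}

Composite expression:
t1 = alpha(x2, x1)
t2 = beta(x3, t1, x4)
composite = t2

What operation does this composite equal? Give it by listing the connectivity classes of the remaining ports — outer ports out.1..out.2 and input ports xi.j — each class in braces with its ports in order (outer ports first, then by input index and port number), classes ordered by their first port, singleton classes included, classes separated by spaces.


Reachability decides: close wires over beta-identified ports.
the subtree at alpha composes to {out.1} {out.2} {x1.1, x1.2} {x2.1} {x2.2} on (x2, x1); out.j = own outer ports
the subtree at beta composes to {out.1} {out.2, x3.1, x3.2, x4.1} {x1.1, x1.2} {x2.1} {x2.2} {x4.2} on (x3, x2, x1, x4); out.j = own outer ports

{out.1} {out.2, x3.1, x3.2, x4.1} {x1.1, x1.2} {x2.1} {x2.2} {x4.2}


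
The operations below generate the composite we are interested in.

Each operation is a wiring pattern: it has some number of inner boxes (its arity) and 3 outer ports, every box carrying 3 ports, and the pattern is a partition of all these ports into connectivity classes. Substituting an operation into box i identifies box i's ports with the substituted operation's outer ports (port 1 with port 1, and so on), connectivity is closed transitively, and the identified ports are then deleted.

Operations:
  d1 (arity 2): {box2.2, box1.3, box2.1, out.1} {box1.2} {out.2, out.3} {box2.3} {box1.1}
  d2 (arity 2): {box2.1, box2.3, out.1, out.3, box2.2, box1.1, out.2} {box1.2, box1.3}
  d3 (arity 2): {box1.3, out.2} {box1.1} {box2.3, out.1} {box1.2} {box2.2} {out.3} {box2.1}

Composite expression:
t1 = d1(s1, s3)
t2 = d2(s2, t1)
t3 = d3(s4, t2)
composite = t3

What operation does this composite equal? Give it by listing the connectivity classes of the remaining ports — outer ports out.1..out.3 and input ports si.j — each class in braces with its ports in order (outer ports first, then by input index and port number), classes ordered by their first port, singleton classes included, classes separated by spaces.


{out.1, s1.3, s2.1, s3.1, s3.2} {out.2, s4.3} {out.3} {s1.1} {s1.2} {s2.2, s2.3} {s3.3} {s4.1} {s4.2}


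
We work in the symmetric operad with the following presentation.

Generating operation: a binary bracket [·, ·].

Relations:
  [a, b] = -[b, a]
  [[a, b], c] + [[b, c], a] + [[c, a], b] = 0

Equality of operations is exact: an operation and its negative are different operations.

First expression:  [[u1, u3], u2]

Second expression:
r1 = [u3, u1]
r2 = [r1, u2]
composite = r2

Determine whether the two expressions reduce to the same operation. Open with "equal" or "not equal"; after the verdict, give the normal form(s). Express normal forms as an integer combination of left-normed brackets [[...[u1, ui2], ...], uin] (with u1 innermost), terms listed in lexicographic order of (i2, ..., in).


not equal; first: [[u1, u3], u2]; second: -[[u1, u3], u2]

The first expression, normalized: [[u1, u3], u2]
The second expression, normalized: -[[u1, u3], u2]
The forms do not match — not equal.


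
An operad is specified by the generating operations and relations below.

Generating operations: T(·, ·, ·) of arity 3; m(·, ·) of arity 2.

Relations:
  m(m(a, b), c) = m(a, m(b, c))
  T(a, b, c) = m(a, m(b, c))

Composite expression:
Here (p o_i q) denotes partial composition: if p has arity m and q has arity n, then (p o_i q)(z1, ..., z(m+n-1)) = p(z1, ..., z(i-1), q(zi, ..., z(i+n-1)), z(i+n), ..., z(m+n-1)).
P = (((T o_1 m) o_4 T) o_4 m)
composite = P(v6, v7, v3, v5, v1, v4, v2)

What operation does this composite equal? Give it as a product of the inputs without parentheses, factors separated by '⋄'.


Associativity of T dissolves the nesting; only the v-input order survives.
m(v6, v7) spells out as v6 ⋄ v7
m(v5, v1) spells out as v5 ⋄ v1
T(m(v5, v1), v4, v2) spells out as v5 ⋄ v1 ⋄ v4 ⋄ v2
T(m(v6, v7), v3, T(m(v5, v1), v4, v2)) spells out as v6 ⋄ v7 ⋄ v3 ⋄ v5 ⋄ v1 ⋄ v4 ⋄ v2

v6 ⋄ v7 ⋄ v3 ⋄ v5 ⋄ v1 ⋄ v4 ⋄ v2


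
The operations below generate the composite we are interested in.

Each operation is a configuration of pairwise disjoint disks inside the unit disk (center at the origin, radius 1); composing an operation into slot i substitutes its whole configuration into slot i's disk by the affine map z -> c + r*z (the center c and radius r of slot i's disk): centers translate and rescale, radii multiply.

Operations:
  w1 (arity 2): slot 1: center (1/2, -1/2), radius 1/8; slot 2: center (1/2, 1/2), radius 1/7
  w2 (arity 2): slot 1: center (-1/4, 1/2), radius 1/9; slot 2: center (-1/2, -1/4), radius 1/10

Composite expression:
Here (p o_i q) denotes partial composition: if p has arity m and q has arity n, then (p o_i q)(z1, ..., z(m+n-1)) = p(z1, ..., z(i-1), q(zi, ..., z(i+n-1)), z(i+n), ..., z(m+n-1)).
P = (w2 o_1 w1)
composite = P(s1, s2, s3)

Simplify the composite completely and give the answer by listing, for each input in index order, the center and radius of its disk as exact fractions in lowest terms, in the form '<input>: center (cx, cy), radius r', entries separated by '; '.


s1: center (-7/36, 4/9), radius 1/72; s2: center (-7/36, 5/9), radius 1/63; s3: center (-1/2, -1/4), radius 1/10

Only the slot chain above each s matters under w2; compose those maps.
s1: after 2 affine steps, its disk has center (-7/36, 4/9), radius 1/72
s2: after 2 affine steps, its disk has center (-7/36, 5/9), radius 1/63
s3: after 1 affine step, its disk has center (-1/2, -1/4), radius 1/10


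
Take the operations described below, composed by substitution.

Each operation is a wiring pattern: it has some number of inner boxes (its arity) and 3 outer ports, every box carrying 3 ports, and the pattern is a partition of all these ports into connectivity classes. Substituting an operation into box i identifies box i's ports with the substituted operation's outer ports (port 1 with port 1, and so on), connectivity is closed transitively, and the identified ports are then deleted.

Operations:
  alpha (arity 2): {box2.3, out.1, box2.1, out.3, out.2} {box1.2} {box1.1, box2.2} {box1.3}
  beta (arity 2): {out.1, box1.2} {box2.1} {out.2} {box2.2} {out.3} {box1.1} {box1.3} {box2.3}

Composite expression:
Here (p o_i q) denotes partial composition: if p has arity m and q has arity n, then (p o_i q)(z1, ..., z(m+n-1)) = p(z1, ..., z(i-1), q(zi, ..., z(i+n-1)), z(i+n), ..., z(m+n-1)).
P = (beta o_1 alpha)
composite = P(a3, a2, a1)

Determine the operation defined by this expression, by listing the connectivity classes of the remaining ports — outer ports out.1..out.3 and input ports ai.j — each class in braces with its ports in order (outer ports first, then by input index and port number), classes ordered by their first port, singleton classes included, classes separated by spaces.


{out.1, a2.1, a2.3} {out.2} {out.3} {a1.1} {a1.2} {a1.3} {a2.2, a3.1} {a3.2} {a3.3}

Treat the ports identified at beta as solder joints: merge, then drop.
through alpha, on inputs (a3, a2): {out.1, out.2, out.3, a2.1, a2.3} {a2.2, a3.1} {a3.2} {a3.3} (out.j = stage outer ports)
through beta, on inputs (a3, a2, a1): {out.1, a2.1, a2.3} {out.2} {out.3} {a1.1} {a1.2} {a1.3} {a2.2, a3.1} {a3.2} {a3.3} (out.j = stage outer ports)


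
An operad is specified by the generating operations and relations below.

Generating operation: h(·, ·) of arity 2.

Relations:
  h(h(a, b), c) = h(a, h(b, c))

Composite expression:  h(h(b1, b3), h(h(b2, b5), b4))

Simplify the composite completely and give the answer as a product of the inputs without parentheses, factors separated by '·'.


b1 · b3 · b2 · b5 · b4

All parenthesizations of h agree; list the b-inputs left to right.
h(b1, b3) collapses to b1 · b3
h(b2, b5) collapses to b2 · b5
h(h(b2, b5), b4) collapses to b2 · b5 · b4
h(h(b1, b3), h(h(b2, b5), b4)) collapses to b1 · b3 · b2 · b5 · b4


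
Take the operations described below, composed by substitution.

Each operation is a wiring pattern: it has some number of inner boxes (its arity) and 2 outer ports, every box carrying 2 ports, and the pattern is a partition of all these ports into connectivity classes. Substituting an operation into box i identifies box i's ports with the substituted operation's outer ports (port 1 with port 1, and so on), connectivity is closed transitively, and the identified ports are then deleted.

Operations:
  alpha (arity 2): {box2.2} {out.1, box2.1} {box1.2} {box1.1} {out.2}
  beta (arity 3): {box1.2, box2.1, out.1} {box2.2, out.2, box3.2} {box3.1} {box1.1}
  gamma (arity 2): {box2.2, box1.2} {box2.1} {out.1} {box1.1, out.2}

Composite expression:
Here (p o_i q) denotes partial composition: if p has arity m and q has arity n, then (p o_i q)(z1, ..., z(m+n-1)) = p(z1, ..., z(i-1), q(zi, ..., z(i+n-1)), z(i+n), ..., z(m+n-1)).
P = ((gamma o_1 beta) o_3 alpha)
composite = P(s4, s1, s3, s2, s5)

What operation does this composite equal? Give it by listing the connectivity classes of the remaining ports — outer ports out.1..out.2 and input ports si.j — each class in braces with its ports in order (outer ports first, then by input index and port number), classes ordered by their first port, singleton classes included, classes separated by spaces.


{out.1} {out.2, s1.1, s4.2} {s1.2, s5.2} {s2.1} {s2.2} {s3.1} {s3.2} {s4.1} {s5.1}

Treat the ports identified at gamma as solder joints: merge, then drop.
after alpha, the pattern on (s3, s2) reads {out.1, s2.1} {out.2} {s2.2} {s3.1} {s3.2} (out.j = its outer ports)
after beta, the pattern on (s4, s1, s3, s2) reads {out.1, s1.1, s4.2} {out.2, s1.2} {s2.1} {s2.2} {s3.1} {s3.2} {s4.1} (out.j = its outer ports)
after gamma, the pattern on (s4, s1, s3, s2, s5) reads {out.1} {out.2, s1.1, s4.2} {s1.2, s5.2} {s2.1} {s2.2} {s3.1} {s3.2} {s4.1} {s5.1} (out.j = its outer ports)


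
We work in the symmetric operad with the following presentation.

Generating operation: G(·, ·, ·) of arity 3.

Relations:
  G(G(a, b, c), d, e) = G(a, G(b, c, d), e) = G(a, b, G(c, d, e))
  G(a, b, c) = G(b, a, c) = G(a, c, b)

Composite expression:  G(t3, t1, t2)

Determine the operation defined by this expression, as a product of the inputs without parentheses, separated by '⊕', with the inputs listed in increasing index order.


t1 ⊕ t2 ⊕ t3

Reordering under G is free, so list the t-inputs canonically.
G(t3, t1, t2) spells out as t3 ⊕ t1 ⊕ t2
reordering the factors by index: t1 ⊕ t2 ⊕ t3


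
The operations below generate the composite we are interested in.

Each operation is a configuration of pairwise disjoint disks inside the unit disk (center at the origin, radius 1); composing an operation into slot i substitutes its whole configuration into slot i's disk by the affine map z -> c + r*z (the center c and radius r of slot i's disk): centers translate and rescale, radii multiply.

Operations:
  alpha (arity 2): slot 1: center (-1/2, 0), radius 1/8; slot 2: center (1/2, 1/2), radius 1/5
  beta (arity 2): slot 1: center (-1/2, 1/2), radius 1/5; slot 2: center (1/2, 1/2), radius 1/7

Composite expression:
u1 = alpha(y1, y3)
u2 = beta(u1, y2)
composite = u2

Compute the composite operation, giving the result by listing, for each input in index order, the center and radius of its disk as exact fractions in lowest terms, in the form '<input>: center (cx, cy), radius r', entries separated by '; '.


Each y-disk chains the slot maps above it in beta; radii multiply.
input y1: composing its 2 substitution steps yields center (-3/5, 1/2), radius 1/40
input y3: composing its 2 substitution steps yields center (-2/5, 3/5), radius 1/25
input y2: composing its 1 substitution step yields center (1/2, 1/2), radius 1/7

y1: center (-3/5, 1/2), radius 1/40; y2: center (1/2, 1/2), radius 1/7; y3: center (-2/5, 3/5), radius 1/25


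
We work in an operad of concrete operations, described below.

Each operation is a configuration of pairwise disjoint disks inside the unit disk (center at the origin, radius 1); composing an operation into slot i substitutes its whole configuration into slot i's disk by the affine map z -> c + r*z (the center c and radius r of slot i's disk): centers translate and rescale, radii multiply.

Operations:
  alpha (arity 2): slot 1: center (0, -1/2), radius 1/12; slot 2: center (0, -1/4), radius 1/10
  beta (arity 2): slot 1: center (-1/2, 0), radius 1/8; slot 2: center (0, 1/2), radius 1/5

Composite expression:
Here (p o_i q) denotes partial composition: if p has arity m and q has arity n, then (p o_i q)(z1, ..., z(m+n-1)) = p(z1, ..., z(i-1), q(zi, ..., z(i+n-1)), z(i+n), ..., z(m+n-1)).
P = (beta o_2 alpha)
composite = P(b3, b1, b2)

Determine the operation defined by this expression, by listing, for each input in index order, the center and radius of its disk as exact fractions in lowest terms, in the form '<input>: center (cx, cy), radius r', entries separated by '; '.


b1: center (0, 2/5), radius 1/60; b2: center (0, 9/20), radius 1/50; b3: center (-1/2, 0), radius 1/8

Only the slot chain above each b matters under beta; compose those maps.
tracing b3 down its 1-map path: center (-1/2, 0), radius 1/8
tracing b1 down its 2-map path: center (0, 2/5), radius 1/60
tracing b2 down its 2-map path: center (0, 9/20), radius 1/50


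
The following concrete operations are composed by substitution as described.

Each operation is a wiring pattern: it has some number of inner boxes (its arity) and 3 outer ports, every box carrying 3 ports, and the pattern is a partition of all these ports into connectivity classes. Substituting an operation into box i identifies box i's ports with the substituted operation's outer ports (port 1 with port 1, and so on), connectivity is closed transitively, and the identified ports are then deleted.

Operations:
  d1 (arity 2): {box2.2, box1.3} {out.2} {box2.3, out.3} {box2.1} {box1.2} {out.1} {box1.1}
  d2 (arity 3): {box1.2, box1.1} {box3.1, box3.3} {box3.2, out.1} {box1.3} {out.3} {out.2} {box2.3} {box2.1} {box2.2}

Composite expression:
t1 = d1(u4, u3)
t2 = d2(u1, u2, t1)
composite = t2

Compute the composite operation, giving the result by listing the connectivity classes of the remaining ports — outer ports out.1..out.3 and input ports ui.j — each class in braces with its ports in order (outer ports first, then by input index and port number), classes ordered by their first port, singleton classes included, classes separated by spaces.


{out.1} {out.2} {out.3} {u1.1, u1.2} {u1.3} {u2.1} {u2.2} {u2.3} {u3.1} {u3.2, u4.3} {u3.3} {u4.1} {u4.2}

Treat the ports identified at d2 as solder joints: merge, then drop.
d1 over (u4, u3) gives {out.1} {out.2} {out.3, u3.3} {u3.1} {u3.2, u4.3} {u4.1} {u4.2}, out.j being that stage's outer ports
d2 over (u1, u2, u4, u3) gives {out.1} {out.2} {out.3} {u1.1, u1.2} {u1.3} {u2.1} {u2.2} {u2.3} {u3.1} {u3.2, u4.3} {u3.3} {u4.1} {u4.2}, out.j being that stage's outer ports


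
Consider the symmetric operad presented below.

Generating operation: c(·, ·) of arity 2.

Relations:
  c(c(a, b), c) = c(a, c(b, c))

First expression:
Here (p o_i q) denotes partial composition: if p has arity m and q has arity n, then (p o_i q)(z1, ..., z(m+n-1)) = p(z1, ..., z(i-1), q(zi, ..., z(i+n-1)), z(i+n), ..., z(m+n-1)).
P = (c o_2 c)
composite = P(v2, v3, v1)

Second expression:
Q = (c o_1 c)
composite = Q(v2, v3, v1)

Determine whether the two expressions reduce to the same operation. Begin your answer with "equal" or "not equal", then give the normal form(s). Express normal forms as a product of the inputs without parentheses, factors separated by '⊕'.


Reducing the first expression gives v2 ⊕ v3 ⊕ v1
Reducing the second expression gives v2 ⊕ v3 ⊕ v1
Same normal form: equal.

equal; the common form is v2 ⊕ v3 ⊕ v1
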